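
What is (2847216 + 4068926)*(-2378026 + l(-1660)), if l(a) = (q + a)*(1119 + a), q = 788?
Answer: -13184061674908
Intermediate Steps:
l(a) = (788 + a)*(1119 + a)
(2847216 + 4068926)*(-2378026 + l(-1660)) = (2847216 + 4068926)*(-2378026 + (881772 + (-1660)**2 + 1907*(-1660))) = 6916142*(-2378026 + (881772 + 2755600 - 3165620)) = 6916142*(-2378026 + 471752) = 6916142*(-1906274) = -13184061674908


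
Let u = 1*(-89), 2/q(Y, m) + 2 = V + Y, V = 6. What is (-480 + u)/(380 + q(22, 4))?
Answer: -7397/4941 ≈ -1.4971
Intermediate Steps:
q(Y, m) = 2/(4 + Y) (q(Y, m) = 2/(-2 + (6 + Y)) = 2/(4 + Y))
u = -89
(-480 + u)/(380 + q(22, 4)) = (-480 - 89)/(380 + 2/(4 + 22)) = -569/(380 + 2/26) = -569/(380 + 2*(1/26)) = -569/(380 + 1/13) = -569/4941/13 = -569*13/4941 = -7397/4941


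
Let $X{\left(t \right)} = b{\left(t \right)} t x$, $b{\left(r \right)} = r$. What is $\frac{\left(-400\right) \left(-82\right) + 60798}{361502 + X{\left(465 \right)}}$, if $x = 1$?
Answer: $\frac{93598}{577727} \approx 0.16201$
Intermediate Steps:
$X{\left(t \right)} = t^{2}$ ($X{\left(t \right)} = t t 1 = t^{2} \cdot 1 = t^{2}$)
$\frac{\left(-400\right) \left(-82\right) + 60798}{361502 + X{\left(465 \right)}} = \frac{\left(-400\right) \left(-82\right) + 60798}{361502 + 465^{2}} = \frac{32800 + 60798}{361502 + 216225} = \frac{93598}{577727}$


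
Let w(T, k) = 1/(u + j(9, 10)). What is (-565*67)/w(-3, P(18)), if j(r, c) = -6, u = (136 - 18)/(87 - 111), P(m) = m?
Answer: 4959005/12 ≈ 4.1325e+5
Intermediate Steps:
u = -59/12 (u = 118/(-24) = 118*(-1/24) = -59/12 ≈ -4.9167)
w(T, k) = -12/131 (w(T, k) = 1/(-59/12 - 6) = 1/(-131/12) = -12/131)
(-565*67)/w(-3, P(18)) = (-565*67)/(-12/131) = -37855*(-131/12) = 4959005/12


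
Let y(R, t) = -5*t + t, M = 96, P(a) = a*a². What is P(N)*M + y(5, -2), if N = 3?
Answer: 2600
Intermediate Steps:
P(a) = a³
y(R, t) = -4*t
P(N)*M + y(5, -2) = 3³*96 - 4*(-2) = 27*96 + 8 = 2592 + 8 = 2600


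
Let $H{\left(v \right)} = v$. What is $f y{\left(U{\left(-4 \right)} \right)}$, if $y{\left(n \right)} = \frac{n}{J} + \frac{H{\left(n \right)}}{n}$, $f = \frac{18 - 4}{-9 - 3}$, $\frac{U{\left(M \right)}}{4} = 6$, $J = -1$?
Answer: $\frac{161}{6} \approx 26.833$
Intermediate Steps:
$U{\left(M \right)} = 24$ ($U{\left(M \right)} = 4 \cdot 6 = 24$)
$f = - \frac{7}{6}$ ($f = \frac{14}{-12} = 14 \left(- \frac{1}{12}\right) = - \frac{7}{6} \approx -1.1667$)
$y{\left(n \right)} = 1 - n$ ($y{\left(n \right)} = \frac{n}{-1} + \frac{n}{n} = n \left(-1\right) + 1 = - n + 1 = 1 - n$)
$f y{\left(U{\left(-4 \right)} \right)} = - \frac{7 \left(1 - 24\right)}{6} = \left(- \frac{7}{6}\right) \left(-23\right) = \frac{161}{6}$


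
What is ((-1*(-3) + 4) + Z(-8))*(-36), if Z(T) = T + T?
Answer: 324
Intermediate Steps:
Z(T) = 2*T
((-1*(-3) + 4) + Z(-8))*(-36) = ((-1*(-3) + 4) + 2*(-8))*(-36) = ((3 + 4) - 16)*(-36) = (7 - 16)*(-36) = -9*(-36) = 324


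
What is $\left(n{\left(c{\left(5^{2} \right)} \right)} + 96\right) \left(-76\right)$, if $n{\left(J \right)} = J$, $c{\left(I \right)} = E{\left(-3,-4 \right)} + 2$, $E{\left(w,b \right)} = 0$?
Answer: $-7448$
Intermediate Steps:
$c{\left(I \right)} = 2$ ($c{\left(I \right)} = 0 + 2 = 2$)
$\left(n{\left(c{\left(5^{2} \right)} \right)} + 96\right) \left(-76\right) = \left(2 + 96\right) \left(-76\right) = 98 \left(-76\right) = -7448$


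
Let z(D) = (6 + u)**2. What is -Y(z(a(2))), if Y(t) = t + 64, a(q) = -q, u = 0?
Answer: -100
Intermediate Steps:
z(D) = 36 (z(D) = (6 + 0)**2 = 6**2 = 36)
Y(t) = 64 + t
-Y(z(a(2))) = -(64 + 36) = -1*100 = -100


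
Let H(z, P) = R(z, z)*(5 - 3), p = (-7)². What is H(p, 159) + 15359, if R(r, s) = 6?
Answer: 15371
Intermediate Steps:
p = 49
H(z, P) = 12 (H(z, P) = 6*(5 - 3) = 6*2 = 12)
H(p, 159) + 15359 = 12 + 15359 = 15371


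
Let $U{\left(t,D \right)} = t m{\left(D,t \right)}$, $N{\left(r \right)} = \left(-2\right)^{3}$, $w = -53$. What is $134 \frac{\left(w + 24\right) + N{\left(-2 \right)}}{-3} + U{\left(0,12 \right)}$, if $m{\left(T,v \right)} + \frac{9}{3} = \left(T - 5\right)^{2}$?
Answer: $\frac{4958}{3} \approx 1652.7$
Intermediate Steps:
$m{\left(T,v \right)} = -3 + \left(-5 + T\right)^{2}$ ($m{\left(T,v \right)} = -3 + \left(T - 5\right)^{2} = -3 + \left(-5 + T\right)^{2}$)
$N{\left(r \right)} = -8$
$U{\left(t,D \right)} = t \left(-3 + \left(-5 + D\right)^{2}\right)$
$134 \frac{\left(w + 24\right) + N{\left(-2 \right)}}{-3} + U{\left(0,12 \right)} = 134 \frac{\left(-53 + 24\right) - 8}{-3} + 0 \left(-3 + \left(-5 + 12\right)^{2}\right) = 134 \left(-29 - 8\right) \left(- \frac{1}{3}\right) + 0 \left(-3 + 7^{2}\right) = 134 \left(\left(-37\right) \left(- \frac{1}{3}\right)\right) + 0 \left(-3 + 49\right) = 134 \cdot \frac{37}{3} + 0 \cdot 46 = \frac{4958}{3} + 0 = \frac{4958}{3}$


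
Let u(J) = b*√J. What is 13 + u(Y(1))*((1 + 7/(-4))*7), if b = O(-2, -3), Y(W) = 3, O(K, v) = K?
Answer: 13 + 21*√3/2 ≈ 31.187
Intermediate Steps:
b = -2
u(J) = -2*√J
13 + u(Y(1))*((1 + 7/(-4))*7) = 13 + (-2*√3)*((1 + 7/(-4))*7) = 13 + (-2*√3)*((1 + 7*(-¼))*7) = 13 + (-2*√3)*((1 - 7/4)*7) = 13 + (-2*√3)*(-¾*7) = 13 - 2*√3*(-21/4) = 13 + 21*√3/2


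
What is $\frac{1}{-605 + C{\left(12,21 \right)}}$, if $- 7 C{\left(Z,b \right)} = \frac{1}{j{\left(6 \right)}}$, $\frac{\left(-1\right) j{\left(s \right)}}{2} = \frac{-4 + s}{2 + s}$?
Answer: $- \frac{7}{4233} \approx -0.0016537$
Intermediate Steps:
$j{\left(s \right)} = - \frac{2 \left(-4 + s\right)}{2 + s}$ ($j{\left(s \right)} = - 2 \frac{-4 + s}{2 + s} = - \frac{2 \left(-4 + s\right)}{2 + s}$)
$C{\left(Z,b \right)} = \frac{2}{7}$ ($C{\left(Z,b \right)} = - \frac{1}{7 \frac{2 \left(4 - 6\right)}{2 + 6}} = - \frac{1}{7 \frac{2 \left(4 - 6\right)}{8}} = - \frac{1}{7 \cdot 2 \cdot \frac{1}{8} \left(-2\right)} = - \frac{1}{7 \left(- \frac{1}{2}\right)} = \left(- \frac{1}{7}\right) \left(-2\right) = \frac{2}{7}$)
$\frac{1}{-605 + C{\left(12,21 \right)}} = \frac{1}{-605 + \frac{2}{7}} = \frac{1}{- \frac{4233}{7}} = - \frac{7}{4233}$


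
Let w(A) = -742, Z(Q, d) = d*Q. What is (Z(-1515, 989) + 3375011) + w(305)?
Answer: 1875934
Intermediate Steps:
Z(Q, d) = Q*d
(Z(-1515, 989) + 3375011) + w(305) = (-1515*989 + 3375011) - 742 = (-1498335 + 3375011) - 742 = 1876676 - 742 = 1875934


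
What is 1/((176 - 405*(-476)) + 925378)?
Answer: 1/1118334 ≈ 8.9419e-7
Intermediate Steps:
1/((176 - 405*(-476)) + 925378) = 1/((176 + 192780) + 925378) = 1/(192956 + 925378) = 1/1118334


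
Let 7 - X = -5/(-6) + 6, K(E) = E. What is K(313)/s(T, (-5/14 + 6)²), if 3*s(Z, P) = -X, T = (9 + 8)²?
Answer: -5634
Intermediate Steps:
T = 289 (T = 17² = 289)
X = ⅙ (X = 7 - (-5/(-6) + 6) = 7 - (-⅙*(-5) + 6) = 7 - (⅚ + 6) = 7 - 1*41/6 = 7 - 41/6 = ⅙ ≈ 0.16667)
s(Z, P) = -1/18 (s(Z, P) = (-1*⅙)/3 = (⅓)*(-⅙) = -1/18)
K(313)/s(T, (-5/14 + 6)²) = 313/(-1/18) = 313*(-18) = -5634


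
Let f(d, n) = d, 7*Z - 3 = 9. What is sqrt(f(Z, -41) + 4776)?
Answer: 6*sqrt(6503)/7 ≈ 69.121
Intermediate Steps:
Z = 12/7 (Z = 3/7 + (1/7)*9 = 3/7 + 9/7 = 12/7 ≈ 1.7143)
sqrt(f(Z, -41) + 4776) = sqrt(12/7 + 4776) = sqrt(33444/7) = 6*sqrt(6503)/7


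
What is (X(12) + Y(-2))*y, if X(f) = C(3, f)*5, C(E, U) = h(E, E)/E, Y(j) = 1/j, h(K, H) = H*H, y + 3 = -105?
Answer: -1566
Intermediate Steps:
y = -108 (y = -3 - 105 = -108)
h(K, H) = H**2
C(E, U) = E (C(E, U) = E**2/E = E)
X(f) = 15 (X(f) = 3*5 = 15)
(X(12) + Y(-2))*y = (15 + 1/(-2))*(-108) = (15 - 1/2)*(-108) = (29/2)*(-108) = -1566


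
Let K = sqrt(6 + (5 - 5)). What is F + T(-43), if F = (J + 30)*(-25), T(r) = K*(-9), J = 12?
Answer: -1050 - 9*sqrt(6) ≈ -1072.0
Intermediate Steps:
K = sqrt(6) (K = sqrt(6 + 0) = sqrt(6) ≈ 2.4495)
T(r) = -9*sqrt(6) (T(r) = sqrt(6)*(-9) = -9*sqrt(6))
F = -1050 (F = (12 + 30)*(-25) = 42*(-25) = -1050)
F + T(-43) = -1050 - 9*sqrt(6)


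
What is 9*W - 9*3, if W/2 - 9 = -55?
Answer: -855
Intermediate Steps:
W = -92 (W = 18 + 2*(-55) = 18 - 110 = -92)
9*W - 9*3 = 9*(-92) - 9*3 = -828 - 27 = -855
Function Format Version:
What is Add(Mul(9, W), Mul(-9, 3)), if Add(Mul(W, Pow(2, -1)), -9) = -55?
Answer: -855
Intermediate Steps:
W = -92 (W = Add(18, Mul(2, -55)) = Add(18, -110) = -92)
Add(Mul(9, W), Mul(-9, 3)) = Add(Mul(9, -92), Mul(-9, 3)) = Add(-828, -27) = -855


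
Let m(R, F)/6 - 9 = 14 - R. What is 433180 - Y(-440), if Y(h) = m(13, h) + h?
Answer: 433560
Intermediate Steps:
m(R, F) = 138 - 6*R (m(R, F) = 54 + 6*(14 - R) = 54 + (84 - 6*R) = 138 - 6*R)
Y(h) = 60 + h (Y(h) = (138 - 6*13) + h = (138 - 78) + h = 60 + h)
433180 - Y(-440) = 433180 - (60 - 440) = 433180 - 1*(-380) = 433180 + 380 = 433560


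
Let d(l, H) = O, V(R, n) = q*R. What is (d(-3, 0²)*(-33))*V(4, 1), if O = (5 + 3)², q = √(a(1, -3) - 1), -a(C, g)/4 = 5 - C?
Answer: -8448*I*√17 ≈ -34832.0*I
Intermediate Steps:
a(C, g) = -20 + 4*C (a(C, g) = -4*(5 - C) = -20 + 4*C)
q = I*√17 (q = √((-20 + 4*1) - 1) = √((-20 + 4) - 1) = √(-16 - 1) = √(-17) = I*√17 ≈ 4.1231*I)
V(R, n) = I*R*√17 (V(R, n) = (I*√17)*R = I*R*√17)
O = 64 (O = 8² = 64)
d(l, H) = 64
(d(-3, 0²)*(-33))*V(4, 1) = (64*(-33))*(I*4*√17) = -8448*I*√17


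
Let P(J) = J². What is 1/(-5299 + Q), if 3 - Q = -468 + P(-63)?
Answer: -1/8797 ≈ -0.00011368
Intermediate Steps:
Q = -3498 (Q = 3 - (-468 + (-63)²) = 3 - (-468 + 3969) = 3 - 1*3501 = 3 - 3501 = -3498)
1/(-5299 + Q) = 1/(-5299 - 3498) = 1/(-8797) = -1/8797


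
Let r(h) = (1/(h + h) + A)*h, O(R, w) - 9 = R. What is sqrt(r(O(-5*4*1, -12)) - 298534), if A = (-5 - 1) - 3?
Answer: 7*I*sqrt(24362)/2 ≈ 546.29*I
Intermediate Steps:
O(R, w) = 9 + R
A = -9 (A = -6 - 3 = -9)
r(h) = h*(-9 + 1/(2*h)) (r(h) = (1/(h + h) - 9)*h = (1/(2*h) - 9)*h = (-9 + 1/(2*h))*h = h*(-9 + 1/(2*h)))
sqrt(r(O(-5*4*1, -12)) - 298534) = sqrt((1/2 - 9*(9 - 5*4*1)) - 298534) = sqrt((1/2 - 9*(9 - 20*1)) - 298534) = sqrt((1/2 - 9*(9 - 20)) - 298534) = sqrt((1/2 - 9*(-11)) - 298534) = sqrt((1/2 + 99) - 298534) = sqrt(199/2 - 298534) = sqrt(-596869/2) = 7*I*sqrt(24362)/2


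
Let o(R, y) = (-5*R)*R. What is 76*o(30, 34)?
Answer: -342000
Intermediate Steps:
o(R, y) = -5*R²
76*o(30, 34) = 76*(-5*30²) = 76*(-5*900) = 76*(-4500) = -342000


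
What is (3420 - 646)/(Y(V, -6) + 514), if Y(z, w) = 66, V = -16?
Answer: 1387/290 ≈ 4.7828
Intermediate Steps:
(3420 - 646)/(Y(V, -6) + 514) = (3420 - 646)/(66 + 514) = 2774/580 = 2774*(1/580) = 1387/290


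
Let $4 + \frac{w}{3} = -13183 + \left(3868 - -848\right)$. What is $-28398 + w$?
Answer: $-53811$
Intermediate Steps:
$w = -25413$ ($w = -12 + 3 \left(-13183 + \left(3868 - -848\right)\right) = -12 + 3 \left(-13183 + \left(3868 + 848\right)\right) = -12 + 3 \left(-13183 + 4716\right) = -12 + 3 \left(-8467\right) = -12 - 25401 = -25413$)
$-28398 + w = -28398 - 25413 = -53811$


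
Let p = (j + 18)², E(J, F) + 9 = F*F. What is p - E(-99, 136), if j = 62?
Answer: -12087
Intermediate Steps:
E(J, F) = -9 + F² (E(J, F) = -9 + F*F = -9 + F²)
p = 6400 (p = (62 + 18)² = 80² = 6400)
p - E(-99, 136) = 6400 - (-9 + 136²) = 6400 - (-9 + 18496) = 6400 - 1*18487 = 6400 - 18487 = -12087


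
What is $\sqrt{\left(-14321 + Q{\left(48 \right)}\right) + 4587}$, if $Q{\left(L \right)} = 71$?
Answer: $i \sqrt{9663} \approx 98.301 i$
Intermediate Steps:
$\sqrt{\left(-14321 + Q{\left(48 \right)}\right) + 4587} = \sqrt{\left(-14321 + 71\right) + 4587} = \sqrt{-14250 + 4587} = \sqrt{-9663} = i \sqrt{9663}$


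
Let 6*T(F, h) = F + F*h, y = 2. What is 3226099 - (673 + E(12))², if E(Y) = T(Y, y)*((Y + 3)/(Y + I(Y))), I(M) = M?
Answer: 44289735/16 ≈ 2.7681e+6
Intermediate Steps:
T(F, h) = F/6 + F*h/6 (T(F, h) = (F + F*h)/6 = F/6 + F*h/6)
E(Y) = ¾ + Y/4 (E(Y) = (Y*(1 + 2)/6)*((Y + 3)/(Y + Y)) = ((⅙)*Y*3)*((3 + Y)/((2*Y))) = (Y/2)*((3 + Y)*(1/(2*Y))) = (Y/2)*((3 + Y)/(2*Y)) = ¾ + Y/4)
3226099 - (673 + E(12))² = 3226099 - (673 + (¾ + (¼)*12))² = 3226099 - (673 + (¾ + 3))² = 3226099 - (673 + 15/4)² = 3226099 - (2707/4)² = 3226099 - 1*7327849/16 = 3226099 - 7327849/16 = 44289735/16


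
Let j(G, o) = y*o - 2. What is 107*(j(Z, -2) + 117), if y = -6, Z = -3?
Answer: 13589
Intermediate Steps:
j(G, o) = -2 - 6*o (j(G, o) = -6*o - 2 = -2 - 6*o)
107*(j(Z, -2) + 117) = 107*((-2 - 6*(-2)) + 117) = 107*((-2 + 12) + 117) = 107*(10 + 117) = 107*127 = 13589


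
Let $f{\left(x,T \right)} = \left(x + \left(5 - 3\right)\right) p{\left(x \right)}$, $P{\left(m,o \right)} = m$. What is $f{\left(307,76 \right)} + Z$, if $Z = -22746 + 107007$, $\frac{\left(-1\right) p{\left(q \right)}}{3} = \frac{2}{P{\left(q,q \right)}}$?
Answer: $\frac{25866273}{307} \approx 84255.0$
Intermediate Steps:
$p{\left(q \right)} = - \frac{6}{q}$ ($p{\left(q \right)} = - 3 \frac{2}{q} = - \frac{6}{q}$)
$Z = 84261$
$f{\left(x,T \right)} = - \frac{6 \left(2 + x\right)}{x}$ ($f{\left(x,T \right)} = \left(x + \left(5 - 3\right)\right) \left(- \frac{6}{x}\right) = \left(x + 2\right) \left(- \frac{6}{x}\right) = \left(2 + x\right) \left(- \frac{6}{x}\right) = - \frac{6 \left(2 + x\right)}{x}$)
$f{\left(307,76 \right)} + Z = \left(-6 - \frac{12}{307}\right) + 84261 = - \frac{1854}{307} + 84261 = \frac{25866273}{307}$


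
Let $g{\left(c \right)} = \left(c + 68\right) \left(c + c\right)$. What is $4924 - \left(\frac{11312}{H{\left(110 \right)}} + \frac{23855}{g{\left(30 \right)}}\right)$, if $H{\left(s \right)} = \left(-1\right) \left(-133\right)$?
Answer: $\frac{108030791}{22344} \approx 4834.9$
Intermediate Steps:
$g{\left(c \right)} = 2 c \left(68 + c\right)$ ($g{\left(c \right)} = \left(68 + c\right) 2 c = 2 c \left(68 + c\right)$)
$H{\left(s \right)} = 133$
$4924 - \left(\frac{11312}{H{\left(110 \right)}} + \frac{23855}{g{\left(30 \right)}}\right) = 4924 - \left(\frac{11312}{133} + \frac{23855}{2 \cdot 30 \left(68 + 30\right)}\right) = 4924 - \left(11312 \cdot \frac{1}{133} + \frac{23855}{2 \cdot 30 \cdot 98}\right) = 4924 - \left(\frac{1616}{19} + \frac{23855}{5880}\right) = 4924 - \left(\frac{1616}{19} + 23855 \cdot \frac{1}{5880}\right) = 4924 - \left(\frac{1616}{19} + \frac{4771}{1176}\right) = 4924 - \frac{1991065}{22344} = \frac{108030791}{22344}$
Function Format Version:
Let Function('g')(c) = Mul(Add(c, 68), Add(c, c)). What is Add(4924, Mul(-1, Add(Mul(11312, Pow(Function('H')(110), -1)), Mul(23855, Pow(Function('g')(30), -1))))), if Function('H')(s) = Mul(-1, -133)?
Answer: Rational(108030791, 22344) ≈ 4834.9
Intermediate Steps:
Function('g')(c) = Mul(2, c, Add(68, c)) (Function('g')(c) = Mul(Add(68, c), Mul(2, c)) = Mul(2, c, Add(68, c)))
Function('H')(s) = 133
Add(4924, Mul(-1, Add(Mul(11312, Pow(Function('H')(110), -1)), Mul(23855, Pow(Function('g')(30), -1))))) = Add(4924, Mul(-1, Add(Mul(11312, Pow(133, -1)), Mul(23855, Pow(Mul(2, 30, Add(68, 30)), -1))))) = Add(4924, Mul(-1, Add(Mul(11312, Rational(1, 133)), Mul(23855, Pow(Mul(2, 30, 98), -1))))) = Add(4924, Mul(-1, Add(Rational(1616, 19), Mul(23855, Pow(5880, -1))))) = Add(4924, Mul(-1, Add(Rational(1616, 19), Mul(23855, Rational(1, 5880))))) = Add(4924, Mul(-1, Add(Rational(1616, 19), Rational(4771, 1176)))) = Add(4924, Mul(-1, Rational(1991065, 22344))) = Add(4924, Rational(-1991065, 22344)) = Rational(108030791, 22344)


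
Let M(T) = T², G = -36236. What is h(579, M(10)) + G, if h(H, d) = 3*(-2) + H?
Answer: -35663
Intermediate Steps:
h(H, d) = -6 + H
h(579, M(10)) + G = (-6 + 579) - 36236 = 573 - 36236 = -35663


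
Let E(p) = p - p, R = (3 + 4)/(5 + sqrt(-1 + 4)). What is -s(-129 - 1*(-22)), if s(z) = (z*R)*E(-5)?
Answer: 0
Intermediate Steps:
R = 7/(5 + sqrt(3)) ≈ 1.0398
E(p) = 0
s(z) = 0 (s(z) = (z*(35/22 - 7*sqrt(3)/22))*0 = 0)
-s(-129 - 1*(-22)) = -1*0 = 0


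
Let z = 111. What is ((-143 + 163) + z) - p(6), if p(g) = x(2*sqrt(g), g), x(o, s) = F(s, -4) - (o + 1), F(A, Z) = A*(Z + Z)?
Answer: 180 + 2*sqrt(6) ≈ 184.90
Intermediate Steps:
F(A, Z) = 2*A*Z (F(A, Z) = A*(2*Z) = 2*A*Z)
x(o, s) = -1 - o - 8*s (x(o, s) = 2*s*(-4) - (o + 1) = -8*s - (1 + o) = -8*s + (-1 - o) = -1 - o - 8*s)
p(g) = -1 - 8*g - 2*sqrt(g) (p(g) = -1 - 2*sqrt(g) - 8*g = -1 - 8*g - 2*sqrt(g))
((-143 + 163) + z) - p(6) = ((-143 + 163) + 111) - (-1 - 8*6 - 2*sqrt(6)) = (20 + 111) - (-1 - 48 - 2*sqrt(6)) = 131 - (-49 - 2*sqrt(6)) = 131 + (49 + 2*sqrt(6)) = 180 + 2*sqrt(6)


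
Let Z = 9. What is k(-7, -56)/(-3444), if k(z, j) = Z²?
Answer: -27/1148 ≈ -0.023519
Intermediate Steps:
k(z, j) = 81 (k(z, j) = 9² = 81)
k(-7, -56)/(-3444) = 81/(-3444) = 81*(-1/3444) = -27/1148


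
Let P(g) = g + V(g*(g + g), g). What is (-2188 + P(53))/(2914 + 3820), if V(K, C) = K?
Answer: 3483/6734 ≈ 0.51723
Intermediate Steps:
P(g) = g + 2*g² (P(g) = g + g*(g + g) = g + g*(2*g) = g + 2*g²)
(-2188 + P(53))/(2914 + 3820) = (-2188 + 53*(1 + 2*53))/(2914 + 3820) = (-2188 + 53*(1 + 106))/6734 = (-2188 + 53*107)*(1/6734) = (-2188 + 5671)*(1/6734) = 3483*(1/6734) = 3483/6734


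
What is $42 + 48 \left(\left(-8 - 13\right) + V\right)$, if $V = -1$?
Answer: $-1014$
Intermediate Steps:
$42 + 48 \left(\left(-8 - 13\right) + V\right) = 42 + 48 \left(\left(-8 - 13\right) - 1\right) = 42 + 48 \left(-21 - 1\right) = 42 + 48 \left(-22\right) = 42 - 1056 = -1014$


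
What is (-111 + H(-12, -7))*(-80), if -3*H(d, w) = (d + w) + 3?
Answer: 25360/3 ≈ 8453.3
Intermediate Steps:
H(d, w) = -1 - d/3 - w/3 (H(d, w) = -((d + w) + 3)/3 = -(3 + d + w)/3 = -1 - d/3 - w/3)
(-111 + H(-12, -7))*(-80) = (-111 + (-1 - ⅓*(-12) - ⅓*(-7)))*(-80) = (-111 + (-1 + 4 + 7/3))*(-80) = (-111 + 16/3)*(-80) = -317/3*(-80) = 25360/3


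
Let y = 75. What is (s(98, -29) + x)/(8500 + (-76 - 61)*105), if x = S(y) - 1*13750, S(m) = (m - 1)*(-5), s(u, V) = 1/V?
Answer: 409481/170665 ≈ 2.3993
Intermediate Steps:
S(m) = 5 - 5*m (S(m) = (-1 + m)*(-5) = 5 - 5*m)
x = -14120 (x = (5 - 5*75) - 1*13750 = (5 - 375) - 13750 = -370 - 13750 = -14120)
(s(98, -29) + x)/(8500 + (-76 - 61)*105) = (1/(-29) - 14120)/(8500 + (-76 - 61)*105) = (-1/29 - 14120)/(8500 - 137*105) = -409481/(29*(8500 - 14385)) = -409481/29/(-5885) = -409481/29*(-1/5885) = 409481/170665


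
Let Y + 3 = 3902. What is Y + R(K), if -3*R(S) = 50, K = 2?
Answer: 11647/3 ≈ 3882.3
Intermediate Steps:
R(S) = -50/3 (R(S) = -⅓*50 = -50/3)
Y = 3899 (Y = -3 + 3902 = 3899)
Y + R(K) = 3899 - 50/3 = 11647/3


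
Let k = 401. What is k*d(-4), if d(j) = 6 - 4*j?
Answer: 8822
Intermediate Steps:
k*d(-4) = 401*(6 - 4*(-4)) = 401*(6 + 16) = 401*22 = 8822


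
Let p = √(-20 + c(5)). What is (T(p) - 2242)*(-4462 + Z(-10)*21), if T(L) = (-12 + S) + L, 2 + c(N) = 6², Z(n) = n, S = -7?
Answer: 10563392 - 4672*√14 ≈ 1.0546e+7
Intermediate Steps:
c(N) = 34 (c(N) = -2 + 6² = -2 + 36 = 34)
p = √14 (p = √(-20 + 34) = √14 ≈ 3.7417)
T(L) = -19 + L (T(L) = (-12 - 7) + L = -19 + L)
(T(p) - 2242)*(-4462 + Z(-10)*21) = ((-19 + √14) - 2242)*(-4462 - 10*21) = (-2261 + √14)*(-4462 - 210) = (-2261 + √14)*(-4672) = 10563392 - 4672*√14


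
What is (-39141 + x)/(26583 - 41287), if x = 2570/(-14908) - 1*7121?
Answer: 344838233/109603616 ≈ 3.1462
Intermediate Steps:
x = -53081219/7454 (x = 2570*(-1/14908) - 7121 = -1285/7454 - 7121 = -53081219/7454 ≈ -7121.2)
(-39141 + x)/(26583 - 41287) = (-39141 - 53081219/7454)/(26583 - 41287) = -344838233/7454/(-14704) = -344838233/7454*(-1/14704) = 344838233/109603616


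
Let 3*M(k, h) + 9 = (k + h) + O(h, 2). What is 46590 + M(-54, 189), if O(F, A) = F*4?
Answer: 46884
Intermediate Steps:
O(F, A) = 4*F
M(k, h) = -3 + k/3 + 5*h/3 (M(k, h) = -3 + ((k + h) + 4*h)/3 = -3 + ((h + k) + 4*h)/3 = -3 + (k + 5*h)/3 = -3 + (k/3 + 5*h/3) = -3 + k/3 + 5*h/3)
46590 + M(-54, 189) = 46590 + (-3 + (1/3)*(-54) + (5/3)*189) = 46590 + (-3 - 18 + 315) = 46590 + 294 = 46884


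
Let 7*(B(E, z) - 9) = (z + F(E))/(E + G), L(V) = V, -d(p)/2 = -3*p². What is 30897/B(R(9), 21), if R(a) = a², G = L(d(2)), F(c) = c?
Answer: 7569765/2239 ≈ 3380.9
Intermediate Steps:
d(p) = 6*p² (d(p) = -(-6)*p² = 6*p²)
G = 24 (G = 6*2² = 6*4 = 24)
B(E, z) = 9 + (E + z)/(7*(24 + E)) (B(E, z) = 9 + ((z + E)/(E + 24))/7 = 9 + ((E + z)/(24 + E))/7 = 9 + (E + z)/(7*(24 + E)))
30897/B(R(9), 21) = 30897/(((1512 + 21 + 64*9²)/(7*(24 + 9²)))) = 30897/(((1512 + 21 + 64*81)/(7*(24 + 81)))) = 30897/(((⅐)*(1512 + 21 + 5184)/105)) = 30897/(((⅐)*(1/105)*6717)) = 30897/(2239/245) = 30897*(245/2239) = 7569765/2239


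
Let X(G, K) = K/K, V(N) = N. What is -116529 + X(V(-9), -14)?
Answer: -116528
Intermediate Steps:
X(G, K) = 1
-116529 + X(V(-9), -14) = -116529 + 1 = -116528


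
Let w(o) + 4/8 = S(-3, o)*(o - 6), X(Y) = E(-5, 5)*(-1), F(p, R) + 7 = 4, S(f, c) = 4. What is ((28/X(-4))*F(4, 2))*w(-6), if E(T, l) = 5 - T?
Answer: -2037/5 ≈ -407.40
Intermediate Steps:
F(p, R) = -3 (F(p, R) = -7 + 4 = -3)
X(Y) = -10 (X(Y) = (5 - 1*(-5))*(-1) = (5 + 5)*(-1) = 10*(-1) = -10)
w(o) = -49/2 + 4*o (w(o) = -1/2 + 4*(o - 6) = -1/2 + 4*(-6 + o) = -1/2 + (-24 + 4*o) = -49/2 + 4*o)
((28/X(-4))*F(4, 2))*w(-6) = ((28/(-10))*(-3))*(-49/2 + 4*(-6)) = ((28*(-1/10))*(-3))*(-49/2 - 24) = -14/5*(-3)*(-97/2) = (42/5)*(-97/2) = -2037/5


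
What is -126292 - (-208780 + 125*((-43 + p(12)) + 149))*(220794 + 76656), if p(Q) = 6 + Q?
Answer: 57491009708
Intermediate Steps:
-126292 - (-208780 + 125*((-43 + p(12)) + 149))*(220794 + 76656) = -126292 - (-208780 + 125*((-43 + (6 + 12)) + 149))*(220794 + 76656) = -126292 - (-208780 + 125*((-43 + 18) + 149))*297450 = -126292 - (-208780 + 125*(-25 + 149))*297450 = -126292 - (-208780 + 125*124)*297450 = -126292 - (-208780 + 15500)*297450 = -126292 - (-193280)*297450 = -126292 - 1*(-57491136000) = -126292 + 57491136000 = 57491009708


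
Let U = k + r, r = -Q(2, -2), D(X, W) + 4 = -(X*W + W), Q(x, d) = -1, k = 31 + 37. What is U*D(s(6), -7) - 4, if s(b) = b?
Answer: 3101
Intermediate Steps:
k = 68
D(X, W) = -4 - W - W*X (D(X, W) = -4 - (X*W + W) = -4 - (W*X + W) = -4 - (W + W*X) = -4 + (-W - W*X) = -4 - W - W*X)
r = 1 (r = -1*(-1) = 1)
U = 69 (U = 68 + 1 = 69)
U*D(s(6), -7) - 4 = 69*(-4 - 1*(-7) - 1*(-7)*6) - 4 = 69*(-4 + 7 + 42) - 4 = 69*45 - 4 = 3105 - 4 = 3101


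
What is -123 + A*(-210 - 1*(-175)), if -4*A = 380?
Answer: 3202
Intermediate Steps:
A = -95 (A = -¼*380 = -95)
-123 + A*(-210 - 1*(-175)) = -123 - 95*(-210 - 1*(-175)) = -123 - 95*(-210 + 175) = -123 - 95*(-35) = -123 + 3325 = 3202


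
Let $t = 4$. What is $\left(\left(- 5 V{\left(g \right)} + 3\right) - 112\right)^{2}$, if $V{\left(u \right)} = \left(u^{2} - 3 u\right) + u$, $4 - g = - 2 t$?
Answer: $502681$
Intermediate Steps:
$g = 12$ ($g = 4 - \left(-2\right) 4 = 4 - -8 = 4 + 8 = 12$)
$V{\left(u \right)} = u^{2} - 2 u$
$\left(\left(- 5 V{\left(g \right)} + 3\right) - 112\right)^{2} = \left(\left(- 5 \cdot 12 \left(-2 + 12\right) + 3\right) - 112\right)^{2} = \left(\left(- 5 \cdot 12 \cdot 10 + 3\right) - 112\right)^{2} = \left(\left(\left(-5\right) 120 + 3\right) - 112\right)^{2} = \left(\left(-600 + 3\right) - 112\right)^{2} = \left(-597 - 112\right)^{2} = \left(-709\right)^{2} = 502681$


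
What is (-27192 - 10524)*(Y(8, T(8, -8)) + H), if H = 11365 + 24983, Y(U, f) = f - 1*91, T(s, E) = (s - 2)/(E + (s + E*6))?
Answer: -2734928595/2 ≈ -1.3675e+9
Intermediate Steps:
T(s, E) = (-2 + s)/(s + 7*E) (T(s, E) = (-2 + s)/(E + (s + 6*E)) = (-2 + s)/(s + 7*E))
Y(U, f) = -91 + f (Y(U, f) = f - 91 = -91 + f)
H = 36348
(-27192 - 10524)*(Y(8, T(8, -8)) + H) = (-27192 - 10524)*((-91 + (-2 + 8)/(8 + 7*(-8))) + 36348) = -37716*((-91 + 6/(8 - 56)) + 36348) = -37716*((-91 + 6/(-48)) + 36348) = -37716*((-91 - 1/48*6) + 36348) = -37716*((-91 - ⅛) + 36348) = -37716*(-729/8 + 36348) = -37716*290055/8 = -2734928595/2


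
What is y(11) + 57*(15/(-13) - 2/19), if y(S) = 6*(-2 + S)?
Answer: -231/13 ≈ -17.769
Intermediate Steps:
y(S) = -12 + 6*S
y(11) + 57*(15/(-13) - 2/19) = (-12 + 6*11) + 57*(15/(-13) - 2/19) = (-12 + 66) + 57*(15*(-1/13) - 2*1/19) = 54 + 57*(-15/13 - 2/19) = 54 + 57*(-311/247) = 54 - 933/13 = -231/13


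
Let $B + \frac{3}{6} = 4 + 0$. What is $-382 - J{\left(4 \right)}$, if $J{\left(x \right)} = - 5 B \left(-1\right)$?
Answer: $- \frac{799}{2} \approx -399.5$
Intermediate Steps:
$B = \frac{7}{2}$ ($B = - \frac{1}{2} + \left(4 + 0\right) = - \frac{1}{2} + 4 = \frac{7}{2} \approx 3.5$)
$J{\left(x \right)} = \frac{35}{2}$ ($J{\left(x \right)} = \left(-5\right) \frac{7}{2} \left(-1\right) = \left(- \frac{35}{2}\right) \left(-1\right) = \frac{35}{2}$)
$-382 - J{\left(4 \right)} = -382 - \frac{35}{2} = - \frac{799}{2}$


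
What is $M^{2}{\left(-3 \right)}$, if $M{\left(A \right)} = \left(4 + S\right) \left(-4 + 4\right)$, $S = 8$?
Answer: $0$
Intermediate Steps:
$M{\left(A \right)} = 0$ ($M{\left(A \right)} = \left(4 + 8\right) \left(-4 + 4\right) = 12 \cdot 0 = 0$)
$M^{2}{\left(-3 \right)} = 0^{2} = 0$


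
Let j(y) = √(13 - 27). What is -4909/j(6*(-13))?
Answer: 4909*I*√14/14 ≈ 1312.0*I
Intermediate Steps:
j(y) = I*√14 (j(y) = √(-14) = I*√14)
-4909/j(6*(-13)) = -4909*(-I*√14/14) = -(-4909)*I*√14/14 = 4909*I*√14/14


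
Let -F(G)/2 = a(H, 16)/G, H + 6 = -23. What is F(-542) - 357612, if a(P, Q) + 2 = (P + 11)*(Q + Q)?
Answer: -96913430/271 ≈ -3.5761e+5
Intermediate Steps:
H = -29 (H = -6 - 23 = -29)
a(P, Q) = -2 + 2*Q*(11 + P) (a(P, Q) = -2 + (P + 11)*(Q + Q) = -2 + (11 + P)*(2*Q) = -2 + 2*Q*(11 + P))
F(G) = 1156/G (F(G) = -2*(-2 + 22*16 + 2*(-29)*16)/G = -2*(-2 + 352 - 928)/G = -(-1156)/G = 1156/G)
F(-542) - 357612 = 1156/(-542) - 357612 = 1156*(-1/542) - 357612 = -578/271 - 357612 = -96913430/271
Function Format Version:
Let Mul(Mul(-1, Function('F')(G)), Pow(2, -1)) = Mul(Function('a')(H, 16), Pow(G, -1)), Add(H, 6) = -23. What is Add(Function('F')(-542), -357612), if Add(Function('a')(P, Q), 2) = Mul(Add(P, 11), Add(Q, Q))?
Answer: Rational(-96913430, 271) ≈ -3.5761e+5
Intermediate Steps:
H = -29 (H = Add(-6, -23) = -29)
Function('a')(P, Q) = Add(-2, Mul(2, Q, Add(11, P))) (Function('a')(P, Q) = Add(-2, Mul(Add(P, 11), Add(Q, Q))) = Add(-2, Mul(Add(11, P), Mul(2, Q))) = Add(-2, Mul(2, Q, Add(11, P))))
Function('F')(G) = Mul(1156, Pow(G, -1)) (Function('F')(G) = Mul(-2, Mul(Add(-2, Mul(22, 16), Mul(2, -29, 16)), Pow(G, -1))) = Mul(-2, Mul(Add(-2, 352, -928), Pow(G, -1))) = Mul(-2, Mul(-578, Pow(G, -1))) = Mul(1156, Pow(G, -1)))
Add(Function('F')(-542), -357612) = Add(Mul(1156, Pow(-542, -1)), -357612) = Add(Mul(1156, Rational(-1, 542)), -357612) = Add(Rational(-578, 271), -357612) = Rational(-96913430, 271)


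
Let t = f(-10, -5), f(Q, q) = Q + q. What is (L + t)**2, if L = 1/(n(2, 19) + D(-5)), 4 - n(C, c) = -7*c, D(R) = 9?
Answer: 4791721/21316 ≈ 224.79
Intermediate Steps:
t = -15 (t = -10 - 5 = -15)
n(C, c) = 4 + 7*c (n(C, c) = 4 - (-7)*c = 4 + 7*c)
L = 1/146 (L = 1/((4 + 7*19) + 9) = 1/((4 + 133) + 9) = 1/(137 + 9) = 1/146 ≈ 0.0068493)
(L + t)**2 = (1/146 - 15)**2 = (-2189/146)**2 = 4791721/21316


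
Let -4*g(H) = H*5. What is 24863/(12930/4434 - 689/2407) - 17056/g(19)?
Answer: 237925323639/23389570 ≈ 10172.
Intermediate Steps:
g(H) = -5*H/4 (g(H) = -H*5/4 = -5*H/4)
24863/(12930/4434 - 689/2407) - 17056/g(19) = 24863/(12930/4434 - 689/2407) - 17056/((-5/4*19)) = 24863/(12930*(1/4434) - 689*1/2407) - 17056/(-95/4) = 24863/(2155/739 - 689/2407) - 17056*(-4/95) = 24863/(4677914/1778773) + 68224/95 = 24863*(1778773/4677914) + 68224/95 = 44225633099/4677914 + 68224/95 = 237925323639/23389570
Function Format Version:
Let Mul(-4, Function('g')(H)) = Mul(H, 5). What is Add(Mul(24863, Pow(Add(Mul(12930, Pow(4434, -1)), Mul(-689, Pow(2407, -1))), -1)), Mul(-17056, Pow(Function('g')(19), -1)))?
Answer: Rational(237925323639, 23389570) ≈ 10172.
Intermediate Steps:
Function('g')(H) = Mul(Rational(-5, 4), H) (Function('g')(H) = Mul(Rational(-1, 4), Mul(H, 5)) = Mul(Rational(-1, 4), Mul(5, H)) = Mul(Rational(-5, 4), H))
Add(Mul(24863, Pow(Add(Mul(12930, Pow(4434, -1)), Mul(-689, Pow(2407, -1))), -1)), Mul(-17056, Pow(Function('g')(19), -1))) = Add(Mul(24863, Pow(Add(Mul(12930, Pow(4434, -1)), Mul(-689, Pow(2407, -1))), -1)), Mul(-17056, Pow(Mul(Rational(-5, 4), 19), -1))) = Add(Mul(24863, Pow(Add(Mul(12930, Rational(1, 4434)), Mul(-689, Rational(1, 2407))), -1)), Mul(-17056, Pow(Rational(-95, 4), -1))) = Add(Mul(24863, Pow(Add(Rational(2155, 739), Rational(-689, 2407)), -1)), Mul(-17056, Rational(-4, 95))) = Add(Mul(24863, Pow(Rational(4677914, 1778773), -1)), Rational(68224, 95)) = Add(Mul(24863, Rational(1778773, 4677914)), Rational(68224, 95)) = Add(Rational(44225633099, 4677914), Rational(68224, 95)) = Rational(237925323639, 23389570)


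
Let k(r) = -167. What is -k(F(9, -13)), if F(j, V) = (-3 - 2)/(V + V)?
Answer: 167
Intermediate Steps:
F(j, V) = -5/(2*V) (F(j, V) = -5*1/(2*V) = -5/(2*V))
-k(F(9, -13)) = -1*(-167) = 167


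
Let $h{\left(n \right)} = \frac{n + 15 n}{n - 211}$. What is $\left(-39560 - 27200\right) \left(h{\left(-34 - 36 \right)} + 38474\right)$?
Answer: $- \frac{721830082640}{281} \approx -2.5688 \cdot 10^{9}$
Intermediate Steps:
$h{\left(n \right)} = \frac{16 n}{-211 + n}$
$\left(-39560 - 27200\right) \left(h{\left(-34 - 36 \right)} + 38474\right) = \left(-39560 - 27200\right) \left(\frac{16 \left(-34 - 36\right)}{-211 - 70} + 38474\right) = - 66760 \left(16 \left(-70\right) \frac{1}{-211 - 70} + 38474\right) = - 66760 \left(16 \left(-70\right) \frac{1}{-281} + 38474\right) = - 66760 \left(16 \left(-70\right) \left(- \frac{1}{281}\right) + 38474\right) = - 66760 \left(\frac{1120}{281} + 38474\right) = \left(-66760\right) \frac{10812314}{281} = - \frac{721830082640}{281}$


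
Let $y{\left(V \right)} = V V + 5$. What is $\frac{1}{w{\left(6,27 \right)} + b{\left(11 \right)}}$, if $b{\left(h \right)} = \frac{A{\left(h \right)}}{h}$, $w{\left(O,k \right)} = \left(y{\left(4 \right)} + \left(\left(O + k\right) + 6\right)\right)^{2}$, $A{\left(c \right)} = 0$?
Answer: $\frac{1}{3600} \approx 0.00027778$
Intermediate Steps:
$y{\left(V \right)} = 5 + V^{2}$ ($y{\left(V \right)} = V^{2} + 5 = 5 + V^{2}$)
$w{\left(O,k \right)} = \left(27 + O + k\right)^{2}$ ($w{\left(O,k \right)} = \left(\left(5 + 4^{2}\right) + \left(\left(O + k\right) + 6\right)\right)^{2} = \left(\left(5 + 16\right) + \left(6 + O + k\right)\right)^{2} = \left(21 + \left(6 + O + k\right)\right)^{2} = \left(27 + O + k\right)^{2}$)
$b{\left(h \right)} = 0$ ($b{\left(h \right)} = \frac{0}{h} = 0$)
$\frac{1}{w{\left(6,27 \right)} + b{\left(11 \right)}} = \frac{1}{\left(27 + 6 + 27\right)^{2} + 0} = \frac{1}{60^{2} + 0} = \frac{1}{3600 + 0} = \frac{1}{3600}$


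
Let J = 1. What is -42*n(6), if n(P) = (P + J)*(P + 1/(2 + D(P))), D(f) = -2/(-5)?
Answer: -3773/2 ≈ -1886.5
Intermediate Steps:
D(f) = ⅖ (D(f) = -2*(-⅕) = ⅖)
n(P) = (1 + P)*(5/12 + P) (n(P) = (P + 1)*(P + 1/(2 + ⅖)) = (1 + P)*(P + 1/(12/5)) = (1 + P)*(P + 5/12) = (1 + P)*(5/12 + P))
-42*n(6) = -42*(5/12 + 6² + (17/12)*6) = -42*(5/12 + 36 + 17/2) = -42*539/12 = -3773/2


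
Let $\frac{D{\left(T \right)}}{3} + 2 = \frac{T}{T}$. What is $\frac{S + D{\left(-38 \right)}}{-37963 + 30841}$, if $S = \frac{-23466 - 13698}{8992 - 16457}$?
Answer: $- \frac{4923}{17721910} \approx -0.00027779$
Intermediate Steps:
$S = \frac{37164}{7465}$ ($S = - \frac{37164}{-7465} = \left(-37164\right) \left(- \frac{1}{7465}\right) = \frac{37164}{7465} \approx 4.9784$)
$D{\left(T \right)} = -3$ ($D{\left(T \right)} = -6 + 3 \frac{T}{T} = -6 + 3 \cdot 1 = -6 + 3 = -3$)
$\frac{S + D{\left(-38 \right)}}{-37963 + 30841} = \frac{\frac{37164}{7465} - 3}{-37963 + 30841} = \frac{14769}{7465 \left(-7122\right)} = \frac{14769}{7465} \left(- \frac{1}{7122}\right) = - \frac{4923}{17721910}$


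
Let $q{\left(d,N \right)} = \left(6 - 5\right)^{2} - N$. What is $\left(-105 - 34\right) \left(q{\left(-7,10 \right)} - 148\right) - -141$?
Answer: $21964$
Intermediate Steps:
$q{\left(d,N \right)} = 1 - N$ ($q{\left(d,N \right)} = 1^{2} - N = 1 - N$)
$\left(-105 - 34\right) \left(q{\left(-7,10 \right)} - 148\right) - -141 = \left(-105 - 34\right) \left(\left(1 - 10\right) - 148\right) - -141 = - 139 \left(\left(1 - 10\right) - 148\right) + 141 = - 139 \left(-9 - 148\right) + 141 = \left(-139\right) \left(-157\right) + 141 = 21823 + 141 = 21964$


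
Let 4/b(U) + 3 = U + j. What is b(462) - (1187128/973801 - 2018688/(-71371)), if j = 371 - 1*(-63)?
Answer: -1830842522074684/62064527995703 ≈ -29.499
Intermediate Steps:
j = 434 (j = 371 + 63 = 434)
b(U) = 4/(431 + U) (b(U) = 4/(-3 + (U + 434)) = 4/(-3 + (434 + U)) = 4/(431 + U))
b(462) - (1187128/973801 - 2018688/(-71371)) = 4/(431 + 462) - (1187128/973801 - 2018688/(-71371)) = 4/893 - (1187128*(1/973801) - 2018688*(-1/71371)) = 4*(1/893) - (1187128/973801 + 2018688/71371) = 4/893 - 1*2050526905576/69501151171 = 4/893 - 2050526905576/69501151171 = -1830842522074684/62064527995703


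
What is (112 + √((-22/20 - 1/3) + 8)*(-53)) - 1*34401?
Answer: -34289 - 53*√5910/30 ≈ -34425.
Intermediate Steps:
(112 + √((-22/20 - 1/3) + 8)*(-53)) - 1*34401 = (112 + √((-22*1/20 - 1*⅓) + 8)*(-53)) - 34401 = (112 + √((-11/10 - ⅓) + 8)*(-53)) - 34401 = (112 + √(-43/30 + 8)*(-53)) - 34401 = (112 + √(197/30)*(-53)) - 34401 = (112 + (√5910/30)*(-53)) - 34401 = (112 - 53*√5910/30) - 34401 = -34289 - 53*√5910/30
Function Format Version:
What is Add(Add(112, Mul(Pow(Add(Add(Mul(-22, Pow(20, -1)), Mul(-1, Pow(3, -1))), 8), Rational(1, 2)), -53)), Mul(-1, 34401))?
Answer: Add(-34289, Mul(Rational(-53, 30), Pow(5910, Rational(1, 2)))) ≈ -34425.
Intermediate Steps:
Add(Add(112, Mul(Pow(Add(Add(Mul(-22, Pow(20, -1)), Mul(-1, Pow(3, -1))), 8), Rational(1, 2)), -53)), Mul(-1, 34401)) = Add(Add(112, Mul(Pow(Add(Add(Mul(-22, Rational(1, 20)), Mul(-1, Rational(1, 3))), 8), Rational(1, 2)), -53)), -34401) = Add(Add(112, Mul(Pow(Add(Add(Rational(-11, 10), Rational(-1, 3)), 8), Rational(1, 2)), -53)), -34401) = Add(Add(112, Mul(Pow(Add(Rational(-43, 30), 8), Rational(1, 2)), -53)), -34401) = Add(Add(112, Mul(Pow(Rational(197, 30), Rational(1, 2)), -53)), -34401) = Add(Add(112, Mul(Mul(Rational(1, 30), Pow(5910, Rational(1, 2))), -53)), -34401) = Add(Add(112, Mul(Rational(-53, 30), Pow(5910, Rational(1, 2)))), -34401) = Add(-34289, Mul(Rational(-53, 30), Pow(5910, Rational(1, 2))))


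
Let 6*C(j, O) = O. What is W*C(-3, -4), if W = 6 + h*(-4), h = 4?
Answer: 20/3 ≈ 6.6667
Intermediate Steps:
C(j, O) = O/6
W = -10 (W = 6 + 4*(-4) = 6 - 16 = -10)
W*C(-3, -4) = -5*(-4)/3 = -10*(-⅔) = 20/3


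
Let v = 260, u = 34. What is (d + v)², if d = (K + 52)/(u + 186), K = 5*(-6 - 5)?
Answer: 3271496809/48400 ≈ 67593.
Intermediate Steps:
K = -55 (K = 5*(-11) = -55)
d = -3/220 (d = (-55 + 52)/(34 + 186) = -3/220 ≈ -0.013636)
(d + v)² = (-3/220 + 260)² = (57197/220)² = 3271496809/48400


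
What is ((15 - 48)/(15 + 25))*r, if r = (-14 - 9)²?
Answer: -17457/40 ≈ -436.42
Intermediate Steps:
r = 529 (r = (-23)² = 529)
((15 - 48)/(15 + 25))*r = ((15 - 48)/(15 + 25))*529 = -33/40*529 = -17457/40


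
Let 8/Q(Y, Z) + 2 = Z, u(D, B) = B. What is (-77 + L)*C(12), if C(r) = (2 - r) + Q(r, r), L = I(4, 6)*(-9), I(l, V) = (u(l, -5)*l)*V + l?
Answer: -44482/5 ≈ -8896.4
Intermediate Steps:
I(l, V) = l - 5*V*l (I(l, V) = (-5*l)*V + l = -5*V*l + l = l - 5*V*l)
Q(Y, Z) = 8/(-2 + Z)
L = 1044 (L = (4*(1 - 5*6))*(-9) = (4*(1 - 30))*(-9) = (4*(-29))*(-9) = -116*(-9) = 1044)
C(r) = 2 - r + 8/(-2 + r) (C(r) = (2 - r) + 8/(-2 + r) = 2 - r + 8/(-2 + r))
(-77 + L)*C(12) = (-77 + 1044)*((8 - (2 - 1*12)²)/(-2 + 12)) = 967*((8 - (2 - 12)²)/10) = 967*((8 - 1*(-10)²)/10) = 967*((8 - 1*100)/10) = 967*((8 - 100)/10) = 967*((⅒)*(-92)) = 967*(-46/5) = -44482/5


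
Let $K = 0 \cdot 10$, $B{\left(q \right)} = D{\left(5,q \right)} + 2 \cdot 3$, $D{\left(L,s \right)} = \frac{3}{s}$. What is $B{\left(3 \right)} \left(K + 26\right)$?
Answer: $182$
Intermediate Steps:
$B{\left(q \right)} = 6 + \frac{3}{q}$ ($B{\left(q \right)} = \frac{3}{q} + 2 \cdot 3 = \frac{3}{q} + 6 = 6 + \frac{3}{q}$)
$K = 0$
$B{\left(3 \right)} \left(K + 26\right) = \left(6 + \frac{3}{3}\right) \left(0 + 26\right) = \left(6 + 3 \cdot \frac{1}{3}\right) 26 = \left(6 + 1\right) 26 = 7 \cdot 26 = 182$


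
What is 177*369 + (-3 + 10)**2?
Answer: 65362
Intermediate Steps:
177*369 + (-3 + 10)**2 = 65313 + 7**2 = 65313 + 49 = 65362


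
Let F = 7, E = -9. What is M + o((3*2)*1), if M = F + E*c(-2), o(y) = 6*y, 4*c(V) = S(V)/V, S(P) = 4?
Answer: 95/2 ≈ 47.500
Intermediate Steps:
c(V) = 1/V (c(V) = (4/V)/4 = 1/V)
M = 23/2 (M = 7 - 9/(-2) = 7 - 9*(-1/2) = 7 + 9/2 = 23/2 ≈ 11.500)
M + o((3*2)*1) = 23/2 + 6*((3*2)*1) = 23/2 + 6*(6*1) = 23/2 + 6*6 = 23/2 + 36 = 95/2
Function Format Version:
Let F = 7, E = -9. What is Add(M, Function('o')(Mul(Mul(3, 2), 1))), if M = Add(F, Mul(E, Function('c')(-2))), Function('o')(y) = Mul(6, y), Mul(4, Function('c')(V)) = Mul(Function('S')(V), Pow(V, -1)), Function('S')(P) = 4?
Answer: Rational(95, 2) ≈ 47.500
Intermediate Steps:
Function('c')(V) = Pow(V, -1) (Function('c')(V) = Mul(Rational(1, 4), Mul(4, Pow(V, -1))) = Pow(V, -1))
M = Rational(23, 2) (M = Add(7, Mul(-9, Pow(-2, -1))) = Add(7, Mul(-9, Rational(-1, 2))) = Add(7, Rational(9, 2)) = Rational(23, 2) ≈ 11.500)
Add(M, Function('o')(Mul(Mul(3, 2), 1))) = Add(Rational(23, 2), Mul(6, Mul(Mul(3, 2), 1))) = Add(Rational(23, 2), Mul(6, Mul(6, 1))) = Add(Rational(23, 2), Mul(6, 6)) = Add(Rational(23, 2), 36) = Rational(95, 2)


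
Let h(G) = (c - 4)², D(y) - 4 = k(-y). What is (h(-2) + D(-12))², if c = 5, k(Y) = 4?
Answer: 81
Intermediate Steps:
D(y) = 8 (D(y) = 4 + 4 = 8)
h(G) = 1 (h(G) = (5 - 4)² = 1² = 1)
(h(-2) + D(-12))² = (1 + 8)² = 9² = 81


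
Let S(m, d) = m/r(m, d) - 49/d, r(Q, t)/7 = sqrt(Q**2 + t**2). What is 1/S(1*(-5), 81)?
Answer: -1280851866/774672289 + 229635*sqrt(6586)/774672289 ≈ -1.6294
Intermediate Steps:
r(Q, t) = 7*sqrt(Q**2 + t**2)
S(m, d) = -49/d + m/(7*sqrt(d**2 + m**2)) (S(m, d) = m/((7*sqrt(m**2 + d**2))) - 49/d = m/((7*sqrt(d**2 + m**2))) - 49/d = m*(1/(7*sqrt(d**2 + m**2))) - 49/d = m/(7*sqrt(d**2 + m**2)) - 49/d = -49/d + m/(7*sqrt(d**2 + m**2)))
1/S(1*(-5), 81) = 1/(-49/81 + (1*(-5))/(7*sqrt(81**2 + (1*(-5))**2))) = 1/(-49*1/81 + (1/7)*(-5)/sqrt(6561 + (-5)**2)) = 1/(-49/81 + (1/7)*(-5)/sqrt(6561 + 25)) = 1/(-49/81 + (1/7)*(-5)/sqrt(6586)) = 1/(-49/81 + (1/7)*(-5)*(sqrt(6586)/6586)) = 1/(-49/81 - 5*sqrt(6586)/46102)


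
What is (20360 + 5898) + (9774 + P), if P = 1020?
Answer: 37052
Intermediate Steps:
(20360 + 5898) + (9774 + P) = (20360 + 5898) + (9774 + 1020) = 26258 + 10794 = 37052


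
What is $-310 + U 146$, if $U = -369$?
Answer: $-54184$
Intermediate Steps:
$-310 + U 146 = -310 - 53874 = -54184$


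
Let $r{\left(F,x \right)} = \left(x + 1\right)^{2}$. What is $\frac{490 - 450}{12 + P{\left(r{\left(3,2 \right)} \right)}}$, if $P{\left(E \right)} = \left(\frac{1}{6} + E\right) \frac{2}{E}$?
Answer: $\frac{1080}{379} \approx 2.8496$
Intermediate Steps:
$r{\left(F,x \right)} = \left(1 + x\right)^{2}$
$P{\left(E \right)} = \frac{2 \left(\frac{1}{6} + E\right)}{E}$ ($P{\left(E \right)} = \left(\frac{1}{6} + E\right) \frac{2}{E} = \frac{2 \left(\frac{1}{6} + E\right)}{E}$)
$\frac{490 - 450}{12 + P{\left(r{\left(3,2 \right)} \right)}} = \frac{490 - 450}{12 + \left(2 + \frac{1}{3 \left(1 + 2\right)^{2}}\right)} = \frac{40}{12 + \left(2 + \frac{1}{3 \cdot 3^{2}}\right)} = \frac{40}{12 + \left(2 + \frac{1}{3 \cdot 9}\right)} = \frac{40}{12 + \left(2 + \frac{1}{3} \cdot \frac{1}{9}\right)} = \frac{40}{12 + \left(2 + \frac{1}{27}\right)} = \frac{40}{12 + \frac{55}{27}} = \frac{40}{\frac{379}{27}} = 40 \cdot \frac{27}{379} = \frac{1080}{379}$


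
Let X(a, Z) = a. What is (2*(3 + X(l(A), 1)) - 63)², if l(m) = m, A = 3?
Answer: 2601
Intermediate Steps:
(2*(3 + X(l(A), 1)) - 63)² = (2*(3 + 3) - 63)² = (2*6 - 63)² = (12 - 63)² = (-51)² = 2601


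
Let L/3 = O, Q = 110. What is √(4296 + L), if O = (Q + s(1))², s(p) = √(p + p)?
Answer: √(40602 + 660*√2) ≈ 203.80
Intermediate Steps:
s(p) = √2*√p (s(p) = √(2*p) = √2*√p)
O = (110 + √2)² (O = (110 + √2*√1)² = (110 + √2*1)² = (110 + √2)² ≈ 12413.)
L = 3*(110 + √2)² ≈ 37239.
√(4296 + L) = √(4296 + (36306 + 660*√2)) = √(40602 + 660*√2)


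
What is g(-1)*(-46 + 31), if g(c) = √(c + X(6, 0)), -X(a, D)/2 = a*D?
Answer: -15*I ≈ -15.0*I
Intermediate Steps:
X(a, D) = -2*D*a (X(a, D) = -2*a*D = -2*D*a)
g(c) = √c (g(c) = √(c - 2*0*6) = √(c + 0) = √c)
g(-1)*(-46 + 31) = √(-1)*(-46 + 31) = I*(-15) = -15*I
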